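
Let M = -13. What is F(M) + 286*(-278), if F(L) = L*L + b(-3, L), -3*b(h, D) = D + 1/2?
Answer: -476009/6 ≈ -79335.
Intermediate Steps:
b(h, D) = -⅙ - D/3 (b(h, D) = -(D + 1/2)/3 = -(D + ½)/3 = -(½ + D)/3 = -⅙ - D/3)
F(L) = -⅙ + L² - L/3 (F(L) = L*L + (-⅙ - L/3) = L² + (-⅙ - L/3) = -⅙ + L² - L/3)
F(M) + 286*(-278) = (-⅙ + (-13)² - ⅓*(-13)) + 286*(-278) = (-⅙ + 169 + 13/3) - 79508 = 1039/6 - 79508 = -476009/6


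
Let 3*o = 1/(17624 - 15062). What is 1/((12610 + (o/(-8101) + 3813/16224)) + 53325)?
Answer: 168362629344/11101029534747689 ≈ 1.5166e-5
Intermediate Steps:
o = 1/7686 (o = 1/(3*(17624 - 15062)) = (1/3)/2562 = (1/3)*(1/2562) = 1/7686 ≈ 0.00013011)
1/((12610 + (o/(-8101) + 3813/16224)) + 53325) = 1/((12610 + ((1/7686)/(-8101) + 3813/16224)) + 53325) = 1/((12610 + ((1/7686)*(-1/8101) + 3813*(1/16224))) + 53325) = 1/((12610 + (-1/62264286 + 1271/5408)) + 53325) = 1/((12610 + 39568951049/168362629344) + 53325) = 1/(2123092324978889/168362629344 + 53325) = 1/(11101029534747689/168362629344) = 168362629344/11101029534747689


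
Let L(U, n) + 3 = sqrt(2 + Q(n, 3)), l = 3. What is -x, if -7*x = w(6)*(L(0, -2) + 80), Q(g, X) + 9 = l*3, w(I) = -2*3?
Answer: -66 - 6*sqrt(2)/7 ≈ -67.212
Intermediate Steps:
w(I) = -6
Q(g, X) = 0 (Q(g, X) = -9 + 3*3 = -9 + 9 = 0)
L(U, n) = -3 + sqrt(2) (L(U, n) = -3 + sqrt(2 + 0) = -3 + sqrt(2))
x = 66 + 6*sqrt(2)/7 (x = -(-6)*((-3 + sqrt(2)) + 80)/7 = -(-6)*(77 + sqrt(2))/7 = -(-462 - 6*sqrt(2))/7 = 66 + 6*sqrt(2)/7 ≈ 67.212)
-x = -(66 + 6*sqrt(2)/7) = -66 - 6*sqrt(2)/7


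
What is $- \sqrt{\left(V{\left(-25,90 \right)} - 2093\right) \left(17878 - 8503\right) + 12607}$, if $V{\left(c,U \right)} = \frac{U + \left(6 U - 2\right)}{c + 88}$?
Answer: $- \frac{8 i \sqrt{134476167}}{21} \approx - 4417.7 i$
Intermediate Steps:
$V{\left(c,U \right)} = \frac{-2 + 7 U}{88 + c}$ ($V{\left(c,U \right)} = \frac{U + \left(-2 + 6 U\right)}{88 + c} = \frac{-2 + 7 U}{88 + c}$)
$- \sqrt{\left(V{\left(-25,90 \right)} - 2093\right) \left(17878 - 8503\right) + 12607} = - \sqrt{\left(\frac{-2 + 7 \cdot 90}{88 - 25} - 2093\right) \left(17878 - 8503\right) + 12607} = - \sqrt{\left(\frac{-2 + 630}{63} - 2093\right) 9375 + 12607} = - \sqrt{\left(\frac{1}{63} \cdot 628 - 2093\right) 9375 + 12607} = - \sqrt{\left(\frac{628}{63} - 2093\right) 9375 + 12607} = - \sqrt{\left(- \frac{131231}{63}\right) 9375 + 12607} = - \sqrt{- \frac{410096875}{21} + 12607} = - \sqrt{- \frac{409832128}{21}} = - \frac{8 i \sqrt{134476167}}{21}$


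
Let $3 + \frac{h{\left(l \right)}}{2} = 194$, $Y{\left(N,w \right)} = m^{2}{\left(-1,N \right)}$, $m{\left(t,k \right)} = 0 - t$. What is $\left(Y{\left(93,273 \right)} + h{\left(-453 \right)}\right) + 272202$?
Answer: $272585$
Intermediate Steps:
$m{\left(t,k \right)} = - t$
$Y{\left(N,w \right)} = 1$ ($Y{\left(N,w \right)} = \left(\left(-1\right) \left(-1\right)\right)^{2} = 1^{2} = 1$)
$h{\left(l \right)} = 382$ ($h{\left(l \right)} = -6 + 2 \cdot 194 = -6 + 388 = 382$)
$\left(Y{\left(93,273 \right)} + h{\left(-453 \right)}\right) + 272202 = \left(1 + 382\right) + 272202 = 383 + 272202 = 272585$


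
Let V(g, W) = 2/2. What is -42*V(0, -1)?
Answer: -42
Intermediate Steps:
V(g, W) = 1 (V(g, W) = 2*(½) = 1)
-42*V(0, -1) = -42*1 = -42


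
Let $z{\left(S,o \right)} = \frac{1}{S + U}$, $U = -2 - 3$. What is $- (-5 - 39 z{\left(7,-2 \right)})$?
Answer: $\frac{49}{2} \approx 24.5$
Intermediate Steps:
$U = -5$ ($U = -2 - 3 = -5$)
$z{\left(S,o \right)} = \frac{1}{-5 + S}$ ($z{\left(S,o \right)} = \frac{1}{S - 5} = \frac{1}{-5 + S}$)
$- (-5 - 39 z{\left(7,-2 \right)}) = - (-5 - \frac{39}{-5 + 7}) = - (-5 - \frac{39}{2}) = \left(-1\right) \left(- \frac{49}{2}\right) = \frac{49}{2}$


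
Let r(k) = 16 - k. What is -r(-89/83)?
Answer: -1417/83 ≈ -17.072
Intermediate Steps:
-r(-89/83) = -(16 - (-89)/83) = -(16 - 1*(-89/83)) = -(16 + 89/83) = -1*1417/83 = -1417/83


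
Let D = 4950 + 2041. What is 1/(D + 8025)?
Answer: 1/15016 ≈ 6.6596e-5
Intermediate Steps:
D = 6991
1/(D + 8025) = 1/(6991 + 8025) = 1/15016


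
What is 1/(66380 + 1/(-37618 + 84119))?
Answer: 46501/3086736381 ≈ 1.5065e-5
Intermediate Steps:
1/(66380 + 1/(-37618 + 84119)) = 1/(66380 + 1/46501) = 1/(3086736381/46501) = 46501/3086736381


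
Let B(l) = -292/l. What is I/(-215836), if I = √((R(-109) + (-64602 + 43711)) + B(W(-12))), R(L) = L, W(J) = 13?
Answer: -I*√888199/1402934 ≈ -0.00067177*I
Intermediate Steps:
I = 2*I*√888199/13 (I = √((-109 + (-64602 + 43711)) - 292/13) = √((-109 - 20891) - 292*1/13) = √(-21000 - 292/13) = √(-273292/13) = 2*I*√888199/13 ≈ 144.99*I)
I/(-215836) = (2*I*√888199/13)/(-215836) = (2*I*√888199/13)*(-1/215836) = -I*√888199/1402934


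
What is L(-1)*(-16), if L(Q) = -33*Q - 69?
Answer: 576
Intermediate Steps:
L(Q) = -69 - 33*Q
L(-1)*(-16) = (-69 - 33*(-1))*(-16) = (-69 + 33)*(-16) = -36*(-16) = 576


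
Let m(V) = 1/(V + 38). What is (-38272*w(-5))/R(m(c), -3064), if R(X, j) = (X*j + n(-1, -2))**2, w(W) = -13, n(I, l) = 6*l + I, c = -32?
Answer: 4477824/2468041 ≈ 1.8143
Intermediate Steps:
n(I, l) = I + 6*l
m(V) = 1/(38 + V)
R(X, j) = (-13 + X*j)**2 (R(X, j) = (X*j + (-1 + 6*(-2)))**2 = (X*j + (-1 - 12))**2 = (X*j - 13)**2 = (-13 + X*j)**2)
(-38272*w(-5))/R(m(c), -3064) = (-38272*(-13))/((-13 - 3064/(38 - 32))**2) = 497536/((-13 - 3064/6)**2) = 497536/((-13 + (1/6)*(-3064))**2) = 497536/((-13 - 1532/3)**2) = 497536/((-1571/3)**2) = 497536/(2468041/9) = 497536*(9/2468041) = 4477824/2468041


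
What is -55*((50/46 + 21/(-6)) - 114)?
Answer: 294525/46 ≈ 6402.7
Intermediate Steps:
-55*((50/46 + 21/(-6)) - 114) = -55*((50*(1/46) + 21*(-⅙)) - 114) = -55*((25/23 - 7/2) - 114) = -55*(-111/46 - 114) = -55*(-5355/46) = 294525/46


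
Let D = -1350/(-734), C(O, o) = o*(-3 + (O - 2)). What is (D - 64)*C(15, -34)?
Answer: 7756420/367 ≈ 21135.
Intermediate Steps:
C(O, o) = o*(-5 + O) (C(O, o) = o*(-3 + (-2 + O)) = o*(-5 + O))
D = 675/367 (D = -1350*(-1/734) = 675/367 ≈ 1.8392)
(D - 64)*C(15, -34) = (675/367 - 64)*(-34*(-5 + 15)) = -(-775642)*10/367 = -22813/367*(-340) = 7756420/367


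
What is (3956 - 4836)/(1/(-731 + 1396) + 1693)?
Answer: -292600/562923 ≈ -0.51979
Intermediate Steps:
(3956 - 4836)/(1/(-731 + 1396) + 1693) = -880/(1/665 + 1693) = -880/1125846/665 = -880*665/1125846 = -292600/562923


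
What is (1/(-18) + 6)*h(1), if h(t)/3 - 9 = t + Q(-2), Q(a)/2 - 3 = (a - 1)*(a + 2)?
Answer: 856/3 ≈ 285.33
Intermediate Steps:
Q(a) = 6 + 2*(-1 + a)*(2 + a) (Q(a) = 6 + 2*((a - 1)*(a + 2)) = 6 + 2*((-1 + a)*(2 + a)) = 6 + 2*(-1 + a)*(2 + a))
h(t) = 45 + 3*t (h(t) = 27 + 3*(t + (2 + 2*(-2) + 2*(-2)**2)) = 27 + 3*(t + (2 - 4 + 2*4)) = 27 + 3*(t + (2 - 4 + 8)) = 27 + 3*(t + 6) = 27 + 3*(6 + t) = 27 + (18 + 3*t) = 45 + 3*t)
(1/(-18) + 6)*h(1) = (1/(-18) + 6)*(45 + 3*1) = (-1/18 + 6)*(45 + 3) = (107/18)*48 = 856/3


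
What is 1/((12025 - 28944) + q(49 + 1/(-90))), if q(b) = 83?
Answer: -1/16836 ≈ -5.9397e-5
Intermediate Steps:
1/((12025 - 28944) + q(49 + 1/(-90))) = 1/((12025 - 28944) + 83) = 1/(-16919 + 83) = 1/(-16836) = -1/16836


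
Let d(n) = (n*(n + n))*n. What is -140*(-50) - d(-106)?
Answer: 2389032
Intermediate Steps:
d(n) = 2*n³ (d(n) = (n*(2*n))*n = (2*n²)*n = 2*n³)
-140*(-50) - d(-106) = -140*(-50) - 2*(-106)³ = 7000 - 2*(-1191016) = 7000 - 1*(-2382032) = 7000 + 2382032 = 2389032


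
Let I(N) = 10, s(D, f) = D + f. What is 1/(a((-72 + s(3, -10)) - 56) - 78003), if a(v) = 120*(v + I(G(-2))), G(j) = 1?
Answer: -1/93003 ≈ -1.0752e-5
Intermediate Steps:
a(v) = 1200 + 120*v (a(v) = 120*(v + 10) = 120*(10 + v) = 1200 + 120*v)
1/(a((-72 + s(3, -10)) - 56) - 78003) = 1/((1200 + 120*((-72 + (3 - 10)) - 56)) - 78003) = 1/((1200 + 120*((-72 - 7) - 56)) - 78003) = 1/((1200 + 120*(-79 - 56)) - 78003) = 1/((1200 + 120*(-135)) - 78003) = 1/((1200 - 16200) - 78003) = 1/(-15000 - 78003) = 1/(-93003) = -1/93003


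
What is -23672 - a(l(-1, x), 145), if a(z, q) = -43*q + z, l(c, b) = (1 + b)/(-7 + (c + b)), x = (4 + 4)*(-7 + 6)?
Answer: -278999/16 ≈ -17437.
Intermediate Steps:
x = -8 (x = 8*(-1) = -8)
l(c, b) = (1 + b)/(-7 + b + c) (l(c, b) = (1 + b)/(-7 + (b + c)) = (1 + b)/(-7 + b + c))
a(z, q) = z - 43*q
-23672 - a(l(-1, x), 145) = -23672 - ((1 - 8)/(-7 - 8 - 1) - 43*145) = -23672 - (-7/(-16) - 6235) = -23672 - (-1/16*(-7) - 6235) = -23672 - (7/16 - 6235) = -23672 - 1*(-99753/16) = -23672 + 99753/16 = -278999/16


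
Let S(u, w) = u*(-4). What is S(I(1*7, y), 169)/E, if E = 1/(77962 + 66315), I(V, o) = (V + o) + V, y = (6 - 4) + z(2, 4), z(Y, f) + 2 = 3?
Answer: -9810836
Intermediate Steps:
z(Y, f) = 1 (z(Y, f) = -2 + 3 = 1)
y = 3 (y = (6 - 4) + 1 = 2 + 1 = 3)
I(V, o) = o + 2*V
S(u, w) = -4*u
E = 1/144277 ≈ 6.9311e-6
S(I(1*7, y), 169)/E = (-4*(3 + 2*(1*7)))/(1/144277) = -4*(3 + 2*7)*144277 = -4*(3 + 14)*144277 = -4*17*144277 = -68*144277 = -9810836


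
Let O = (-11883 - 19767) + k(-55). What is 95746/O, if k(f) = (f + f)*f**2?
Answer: -47873/182200 ≈ -0.26275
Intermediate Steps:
k(f) = 2*f**3 (k(f) = (2*f)*f**2 = 2*f**3)
O = -364400 (O = (-11883 - 19767) + 2*(-55)**3 = -31650 + 2*(-166375) = -31650 - 332750 = -364400)
95746/O = 95746/(-364400) = 95746*(-1/364400) = -47873/182200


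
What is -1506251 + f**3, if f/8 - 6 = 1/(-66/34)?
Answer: -51094114795/35937 ≈ -1.4218e+6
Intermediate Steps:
f = 1448/33 (f = 48 + 8/((-66/34)) = 48 + 8/((-66*1/34)) = 48 + 8/(-33/17) = 48 + 8*(-17/33) = 48 - 136/33 = 1448/33 ≈ 43.879)
-1506251 + f**3 = -1506251 + (1448/33)**3 = -1506251 + 3036027392/35937 = -51094114795/35937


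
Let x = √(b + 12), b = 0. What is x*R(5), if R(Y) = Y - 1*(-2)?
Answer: 14*√3 ≈ 24.249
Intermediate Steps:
R(Y) = 2 + Y (R(Y) = Y + 2 = 2 + Y)
x = 2*√3 (x = √(0 + 12) = √12 = 2*√3 ≈ 3.4641)
x*R(5) = (2*√3)*(2 + 5) = (2*√3)*7 = 14*√3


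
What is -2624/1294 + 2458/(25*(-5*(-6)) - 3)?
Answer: 610262/483309 ≈ 1.2627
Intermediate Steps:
-2624/1294 + 2458/(25*(-5*(-6)) - 3) = -2624*1/1294 + 2458/(25*30 - 3) = -1312/647 + 2458/(750 - 3) = -1312/647 + 2458/747 = 610262/483309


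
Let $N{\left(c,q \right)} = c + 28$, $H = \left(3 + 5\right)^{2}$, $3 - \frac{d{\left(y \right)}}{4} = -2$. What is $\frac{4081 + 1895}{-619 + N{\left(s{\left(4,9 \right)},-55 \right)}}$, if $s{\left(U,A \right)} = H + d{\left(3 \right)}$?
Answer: $- \frac{1992}{169} \approx -11.787$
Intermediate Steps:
$d{\left(y \right)} = 20$ ($d{\left(y \right)} = 12 - -8 = 12 + 8 = 20$)
$H = 64$ ($H = 8^{2} = 64$)
$s{\left(U,A \right)} = 84$ ($s{\left(U,A \right)} = 64 + 20 = 84$)
$N{\left(c,q \right)} = 28 + c$
$\frac{4081 + 1895}{-619 + N{\left(s{\left(4,9 \right)},-55 \right)}} = \frac{4081 + 1895}{-619 + \left(28 + 84\right)} = \frac{5976}{-619 + 112} = \frac{5976}{-507} = 5976 \left(- \frac{1}{507}\right) = - \frac{1992}{169}$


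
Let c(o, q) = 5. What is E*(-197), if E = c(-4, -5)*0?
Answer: 0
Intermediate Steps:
E = 0 (E = 5*0 = 0)
E*(-197) = 0*(-197) = 0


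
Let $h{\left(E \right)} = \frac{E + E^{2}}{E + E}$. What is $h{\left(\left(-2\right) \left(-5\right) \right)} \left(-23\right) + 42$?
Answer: $- \frac{169}{2} \approx -84.5$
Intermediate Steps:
$h{\left(E \right)} = \frac{E + E^{2}}{2 E}$
$h{\left(\left(-2\right) \left(-5\right) \right)} \left(-23\right) + 42 = \left(\frac{1}{2} + \frac{\left(-2\right) \left(-5\right)}{2}\right) \left(-23\right) + 42 = \left(\frac{1}{2} + \frac{1}{2} \cdot 10\right) \left(-23\right) + 42 = \left(\frac{1}{2} + 5\right) \left(-23\right) + 42 = \frac{11}{2} \left(-23\right) + 42 = - \frac{253}{2} + 42 = - \frac{169}{2}$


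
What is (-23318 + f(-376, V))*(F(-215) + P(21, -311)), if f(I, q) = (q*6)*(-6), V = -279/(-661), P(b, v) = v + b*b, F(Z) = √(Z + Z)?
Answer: -2005021460/661 - 15423242*I*√430/661 ≈ -3.0333e+6 - 4.8385e+5*I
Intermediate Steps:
F(Z) = √2*√Z (F(Z) = √(2*Z) = √2*√Z)
P(b, v) = v + b²
V = 279/661 (V = -279*(-1/661) = 279/661 ≈ 0.42209)
f(I, q) = -36*q (f(I, q) = (6*q)*(-6) = -36*q)
(-23318 + f(-376, V))*(F(-215) + P(21, -311)) = (-23318 - 36*279/661)*(√2*√(-215) + (-311 + 21²)) = (-23318 - 10044/661)*(√2*(I*√215) + (-311 + 441)) = -15423242*(I*√430 + 130)/661 = -15423242*(130 + I*√430)/661 = -2005021460/661 - 15423242*I*√430/661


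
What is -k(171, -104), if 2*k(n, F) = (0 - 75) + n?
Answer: -48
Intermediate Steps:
k(n, F) = -75/2 + n/2 (k(n, F) = ((0 - 75) + n)/2 = (-75 + n)/2 = -75/2 + n/2)
-k(171, -104) = -(-75/2 + (½)*171) = -(-75/2 + 171/2) = -1*48 = -48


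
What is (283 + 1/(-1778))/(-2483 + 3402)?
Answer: 503173/1633982 ≈ 0.30794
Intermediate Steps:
(283 + 1/(-1778))/(-2483 + 3402) = (283 - 1/1778)/919 = (503173/1778)*(1/919) = 503173/1633982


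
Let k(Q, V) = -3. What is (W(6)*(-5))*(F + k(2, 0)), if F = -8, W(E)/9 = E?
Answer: 2970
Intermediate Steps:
W(E) = 9*E
(W(6)*(-5))*(F + k(2, 0)) = ((9*6)*(-5))*(-8 - 3) = (54*(-5))*(-11) = -270*(-11) = 2970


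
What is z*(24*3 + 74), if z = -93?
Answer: -13578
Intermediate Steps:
z*(24*3 + 74) = -93*(24*3 + 74) = -93*(72 + 74) = -93*146 = -13578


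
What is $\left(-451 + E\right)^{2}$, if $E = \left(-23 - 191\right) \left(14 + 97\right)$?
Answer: $585882025$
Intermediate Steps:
$E = -23754$ ($E = \left(-214\right) 111 = -23754$)
$\left(-451 + E\right)^{2} = \left(-451 - 23754\right)^{2} = \left(-24205\right)^{2} = 585882025$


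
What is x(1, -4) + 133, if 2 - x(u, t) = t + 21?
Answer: 118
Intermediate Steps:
x(u, t) = -19 - t (x(u, t) = 2 - (t + 21) = 2 - (21 + t) = 2 + (-21 - t) = -19 - t)
x(1, -4) + 133 = (-19 - 1*(-4)) + 133 = (-19 + 4) + 133 = -15 + 133 = 118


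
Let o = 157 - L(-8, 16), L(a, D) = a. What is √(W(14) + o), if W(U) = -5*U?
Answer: √95 ≈ 9.7468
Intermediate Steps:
o = 165 (o = 157 - 1*(-8) = 157 + 8 = 165)
√(W(14) + o) = √(-5*14 + 165) = √(-70 + 165) = √95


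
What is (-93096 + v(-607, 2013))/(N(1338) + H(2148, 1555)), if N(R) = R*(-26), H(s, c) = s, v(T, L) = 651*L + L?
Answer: -20323/544 ≈ -37.358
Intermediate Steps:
v(T, L) = 652*L
N(R) = -26*R
(-93096 + v(-607, 2013))/(N(1338) + H(2148, 1555)) = (-93096 + 652*2013)/(-26*1338 + 2148) = (-93096 + 1312476)/(-34788 + 2148) = 1219380/(-32640) = 1219380*(-1/32640) = -20323/544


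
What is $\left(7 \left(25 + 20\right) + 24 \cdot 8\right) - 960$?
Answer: $-453$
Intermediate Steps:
$\left(7 \left(25 + 20\right) + 24 \cdot 8\right) - 960 = \left(7 \cdot 45 + 192\right) - 960 = \left(315 + 192\right) - 960 = 507 - 960 = -453$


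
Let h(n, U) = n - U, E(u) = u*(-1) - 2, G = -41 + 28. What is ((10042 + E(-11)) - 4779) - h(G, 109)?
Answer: 5394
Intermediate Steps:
G = -13
E(u) = -2 - u (E(u) = -u - 2 = -2 - u)
((10042 + E(-11)) - 4779) - h(G, 109) = ((10042 + (-2 - 1*(-11))) - 4779) - (-13 - 1*109) = ((10042 + (-2 + 11)) - 4779) - (-13 - 109) = ((10042 + 9) - 4779) - 1*(-122) = (10051 - 4779) + 122 = 5272 + 122 = 5394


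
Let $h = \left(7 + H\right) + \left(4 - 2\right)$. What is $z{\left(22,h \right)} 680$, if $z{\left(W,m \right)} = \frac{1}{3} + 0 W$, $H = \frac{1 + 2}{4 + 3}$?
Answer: $\frac{680}{3} \approx 226.67$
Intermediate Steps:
$H = \frac{3}{7} \approx 0.42857$
$h = \frac{66}{7}$ ($h = \left(7 + \frac{3}{7}\right) + \left(4 - 2\right) = \frac{52}{7} + \left(4 - 2\right) = \frac{52}{7} + 2 = \frac{66}{7} \approx 9.4286$)
$z{\left(W,m \right)} = \frac{1}{3}$ ($z{\left(W,m \right)} = \frac{1}{3} + 0 = \frac{1}{3}$)
$z{\left(22,h \right)} 680 = \frac{1}{3} \cdot 680 = \frac{680}{3}$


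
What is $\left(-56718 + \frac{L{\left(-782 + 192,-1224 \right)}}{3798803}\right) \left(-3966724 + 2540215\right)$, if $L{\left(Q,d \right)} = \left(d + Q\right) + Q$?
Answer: $\frac{307356358026185622}{3798803} \approx 8.0909 \cdot 10^{10}$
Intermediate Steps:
$L{\left(Q,d \right)} = d + 2 Q$ ($L{\left(Q,d \right)} = \left(Q + d\right) + Q = d + 2 Q$)
$\left(-56718 + \frac{L{\left(-782 + 192,-1224 \right)}}{3798803}\right) \left(-3966724 + 2540215\right) = \left(-56718 + \frac{-1224 + 2 \left(-782 + 192\right)}{3798803}\right) \left(-3966724 + 2540215\right) = \left(-56718 + \left(-1224 + 2 \left(-590\right)\right) \frac{1}{3798803}\right) \left(-1426509\right) = \left(-56718 + \left(-1224 - 1180\right) \frac{1}{3798803}\right) \left(-1426509\right) = \left(-56718 - \frac{2404}{3798803}\right) \left(-1426509\right) = \left(- \frac{215460510958}{3798803}\right) \left(-1426509\right) = \frac{307356358026185622}{3798803}$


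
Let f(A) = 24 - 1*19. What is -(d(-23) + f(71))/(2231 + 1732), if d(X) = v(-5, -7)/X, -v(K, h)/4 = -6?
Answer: -91/91149 ≈ -0.00099836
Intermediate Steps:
v(K, h) = 24 (v(K, h) = -4*(-6) = 24)
f(A) = 5 (f(A) = 24 - 19 = 5)
d(X) = 24/X
-(d(-23) + f(71))/(2231 + 1732) = -(24/(-23) + 5)/(2231 + 1732) = -(24*(-1/23) + 5)/3963 = -(-24/23 + 5)/3963 = -91/(23*3963) = -1*91/91149 = -91/91149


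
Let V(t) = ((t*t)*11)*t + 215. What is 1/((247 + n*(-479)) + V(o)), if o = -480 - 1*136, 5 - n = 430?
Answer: -1/2570989819 ≈ -3.8896e-10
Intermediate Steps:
n = -425 (n = 5 - 1*430 = 5 - 430 = -425)
o = -616 (o = -480 - 136 = -616)
V(t) = 215 + 11*t³ (V(t) = (t²*11)*t + 215 = (11*t²)*t + 215 = 11*t³ + 215 = 215 + 11*t³)
1/((247 + n*(-479)) + V(o)) = 1/((247 - 425*(-479)) + (215 + 11*(-616)³)) = 1/((247 + 203575) + (215 + 11*(-233744896))) = 1/(203822 + (215 - 2571193856)) = 1/(203822 - 2571193641) = 1/(-2570989819) = -1/2570989819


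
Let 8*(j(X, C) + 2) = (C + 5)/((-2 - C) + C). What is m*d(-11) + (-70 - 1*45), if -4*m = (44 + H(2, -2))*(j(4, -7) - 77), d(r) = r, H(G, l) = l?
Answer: -147601/16 ≈ -9225.1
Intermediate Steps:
j(X, C) = -37/16 - C/16 (j(X, C) = -2 + ((C + 5)/((-2 - C) + C))/8 = -2 + ((5 + C)/(-2))/8 = -2 + ((5 + C)*(-½))/8 = -2 + (-5/2 - C/2)/8 = -2 + (-5/16 - C/16) = -37/16 - C/16)
m = 13251/16 (m = -(44 - 2)*((-37/16 - 1/16*(-7)) - 77)/4 = -21*((-37/16 + 7/16) - 77)/2 = -21*(-15/8 - 77)/2 = -21*(-631)/(2*8) = -¼*(-13251/4) = 13251/16 ≈ 828.19)
m*d(-11) + (-70 - 1*45) = (13251/16)*(-11) + (-70 - 1*45) = -145761/16 + (-70 - 45) = -145761/16 - 115 = -147601/16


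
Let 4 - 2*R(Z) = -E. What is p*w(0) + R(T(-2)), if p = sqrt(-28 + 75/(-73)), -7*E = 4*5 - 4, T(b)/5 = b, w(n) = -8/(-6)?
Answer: 6/7 + 4*I*sqrt(154687)/219 ≈ 0.85714 + 7.1836*I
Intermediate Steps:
w(n) = 4/3 (w(n) = -8*(-1/6) = 4/3)
T(b) = 5*b
E = -16/7 (E = -(4*5 - 4)/7 = -(20 - 4)/7 = -1/7*16 = -16/7 ≈ -2.2857)
R(Z) = 6/7 (R(Z) = 2 - (-1)*(-16)/(2*7) = 2 - 1/2*16/7 = 2 - 8/7 = 6/7)
p = I*sqrt(154687)/73 (p = sqrt(-28 + 75*(-1/73)) = sqrt(-28 - 75/73) = sqrt(-2119/73) = I*sqrt(154687)/73 ≈ 5.3877*I)
p*w(0) + R(T(-2)) = (I*sqrt(154687)/73)*(4/3) + 6/7 = 4*I*sqrt(154687)/219 + 6/7 = 6/7 + 4*I*sqrt(154687)/219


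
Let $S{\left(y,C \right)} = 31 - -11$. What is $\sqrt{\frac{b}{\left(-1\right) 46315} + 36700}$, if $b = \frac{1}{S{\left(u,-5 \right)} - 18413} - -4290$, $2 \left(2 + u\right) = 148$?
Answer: $\frac{\sqrt{26568919885082296005015}}{850852865} \approx 191.57$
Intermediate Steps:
$u = 72$ ($u = -2 + \frac{1}{2} \cdot 148 = -2 + 74 = 72$)
$S{\left(y,C \right)} = 42$ ($S{\left(y,C \right)} = 31 + 11 = 42$)
$b = \frac{78811589}{18371}$ ($b = \frac{1}{42 - 18413} - -4290 = \frac{1}{-18371} + 4290 = - \frac{1}{18371} + 4290 = \frac{78811589}{18371} \approx 4290.0$)
$\sqrt{\frac{b}{\left(-1\right) 46315} + 36700} = \sqrt{\frac{78811589}{18371 \left(\left(-1\right) 46315\right)} + 36700} = \sqrt{\frac{78811589}{18371 \left(-46315\right)} + 36700} = \sqrt{\frac{78811589}{18371} \left(- \frac{1}{46315}\right) + 36700} = \sqrt{- \frac{78811589}{850852865} + 36700} = \sqrt{\frac{31226221333911}{850852865}} = \frac{\sqrt{26568919885082296005015}}{850852865}$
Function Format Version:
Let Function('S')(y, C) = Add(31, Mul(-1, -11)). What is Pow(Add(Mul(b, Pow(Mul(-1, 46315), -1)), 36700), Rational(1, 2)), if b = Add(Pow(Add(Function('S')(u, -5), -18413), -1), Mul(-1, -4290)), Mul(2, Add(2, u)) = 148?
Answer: Mul(Rational(1, 850852865), Pow(26568919885082296005015, Rational(1, 2))) ≈ 191.57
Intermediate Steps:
u = 72 (u = Add(-2, Mul(Rational(1, 2), 148)) = Add(-2, 74) = 72)
Function('S')(y, C) = 42 (Function('S')(y, C) = Add(31, 11) = 42)
b = Rational(78811589, 18371) (b = Add(Pow(Add(42, -18413), -1), Mul(-1, -4290)) = Add(Pow(-18371, -1), 4290) = Add(Rational(-1, 18371), 4290) = Rational(78811589, 18371) ≈ 4290.0)
Pow(Add(Mul(b, Pow(Mul(-1, 46315), -1)), 36700), Rational(1, 2)) = Pow(Add(Mul(Rational(78811589, 18371), Pow(Mul(-1, 46315), -1)), 36700), Rational(1, 2)) = Pow(Add(Mul(Rational(78811589, 18371), Pow(-46315, -1)), 36700), Rational(1, 2)) = Pow(Add(Mul(Rational(78811589, 18371), Rational(-1, 46315)), 36700), Rational(1, 2)) = Pow(Add(Rational(-78811589, 850852865), 36700), Rational(1, 2)) = Pow(Rational(31226221333911, 850852865), Rational(1, 2)) = Mul(Rational(1, 850852865), Pow(26568919885082296005015, Rational(1, 2)))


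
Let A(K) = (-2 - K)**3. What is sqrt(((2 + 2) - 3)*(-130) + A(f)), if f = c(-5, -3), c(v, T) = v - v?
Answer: I*sqrt(138) ≈ 11.747*I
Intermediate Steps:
c(v, T) = 0
f = 0
sqrt(((2 + 2) - 3)*(-130) + A(f)) = sqrt(((2 + 2) - 3)*(-130) - (2 + 0)**3) = sqrt((4 - 3)*(-130) - 1*2**3) = sqrt(1*(-130) - 1*8) = sqrt(-130 - 8) = sqrt(-138) = I*sqrt(138)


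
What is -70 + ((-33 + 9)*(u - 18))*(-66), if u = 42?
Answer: 37946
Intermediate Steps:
-70 + ((-33 + 9)*(u - 18))*(-66) = -70 + ((-33 + 9)*(42 - 18))*(-66) = -70 - 24*24*(-66) = -70 - 576*(-66) = -70 + 38016 = 37946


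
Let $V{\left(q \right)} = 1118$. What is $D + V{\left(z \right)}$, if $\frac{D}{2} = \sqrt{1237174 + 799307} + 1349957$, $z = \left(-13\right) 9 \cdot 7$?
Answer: $2701032 + 2 \sqrt{2036481} \approx 2.7039 \cdot 10^{6}$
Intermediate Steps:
$z = -819$ ($z = \left(-117\right) 7 = -819$)
$D = 2699914 + 2 \sqrt{2036481}$ ($D = 2 \left(\sqrt{1237174 + 799307} + 1349957\right) = 2 \left(\sqrt{2036481} + 1349957\right) = 2 \left(1349957 + \sqrt{2036481}\right) = 2699914 + 2 \sqrt{2036481} \approx 2.7028 \cdot 10^{6}$)
$D + V{\left(z \right)} = \left(2699914 + 2 \sqrt{2036481}\right) + 1118 = 2701032 + 2 \sqrt{2036481}$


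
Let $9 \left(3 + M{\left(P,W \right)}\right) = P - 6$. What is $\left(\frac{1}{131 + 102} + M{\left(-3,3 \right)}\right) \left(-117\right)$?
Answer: $\frac{108927}{233} \approx 467.5$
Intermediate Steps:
$M{\left(P,W \right)} = - \frac{11}{3} + \frac{P}{9}$ ($M{\left(P,W \right)} = -3 + \frac{P - 6}{9} = -3 + \frac{-6 + P}{9} = -3 + \left(- \frac{2}{3} + \frac{P}{9}\right) = - \frac{11}{3} + \frac{P}{9}$)
$\left(\frac{1}{131 + 102} + M{\left(-3,3 \right)}\right) \left(-117\right) = \left(\frac{1}{131 + 102} + \left(- \frac{11}{3} + \frac{1}{9} \left(-3\right)\right)\right) \left(-117\right) = \left(\frac{1}{233} - 4\right) \left(-117\right) = \left(- \frac{931}{233}\right) \left(-117\right) = \frac{108927}{233}$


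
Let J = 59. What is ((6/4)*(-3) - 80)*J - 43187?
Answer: -96345/2 ≈ -48173.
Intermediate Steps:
((6/4)*(-3) - 80)*J - 43187 = ((6/4)*(-3) - 80)*59 - 43187 = ((6*(¼))*(-3) - 80)*59 - 43187 = ((3/2)*(-3) - 80)*59 - 43187 = (-9/2 - 80)*59 - 43187 = -169/2*59 - 43187 = -9971/2 - 43187 = -96345/2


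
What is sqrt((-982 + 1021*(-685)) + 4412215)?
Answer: 14*sqrt(18938) ≈ 1926.6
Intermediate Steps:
sqrt((-982 + 1021*(-685)) + 4412215) = sqrt((-982 - 699385) + 4412215) = sqrt(-700367 + 4412215) = sqrt(3711848) = 14*sqrt(18938)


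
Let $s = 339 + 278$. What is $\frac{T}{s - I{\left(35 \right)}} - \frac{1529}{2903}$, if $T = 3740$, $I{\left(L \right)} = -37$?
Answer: $\frac{4928627}{949281} \approx 5.192$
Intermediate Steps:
$s = 617$
$\frac{T}{s - I{\left(35 \right)}} - \frac{1529}{2903} = \frac{3740}{617 - -37} - \frac{1529}{2903} = \frac{3740}{617 + 37} - \frac{1529}{2903} = \frac{3740}{654} - \frac{1529}{2903} = 3740 \cdot \frac{1}{654} - \frac{1529}{2903} = \frac{1870}{327} - \frac{1529}{2903} = \frac{4928627}{949281}$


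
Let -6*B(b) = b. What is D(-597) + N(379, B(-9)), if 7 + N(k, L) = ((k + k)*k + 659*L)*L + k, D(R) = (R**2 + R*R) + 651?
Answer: 4584987/4 ≈ 1.1462e+6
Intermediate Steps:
B(b) = -b/6
D(R) = 651 + 2*R**2 (D(R) = (R**2 + R**2) + 651 = 2*R**2 + 651 = 651 + 2*R**2)
N(k, L) = -7 + k + L*(2*k**2 + 659*L) (N(k, L) = -7 + (((k + k)*k + 659*L)*L + k) = -7 + (((2*k)*k + 659*L)*L + k) = -7 + ((2*k**2 + 659*L)*L + k) = -7 + (L*(2*k**2 + 659*L) + k) = -7 + (k + L*(2*k**2 + 659*L)) = -7 + k + L*(2*k**2 + 659*L))
D(-597) + N(379, B(-9)) = (651 + 2*(-597)**2) + (-7 + 379 + 659*(-1/6*(-9))**2 + 2*(-1/6*(-9))*379**2) = (651 + 2*356409) + (-7 + 379 + 659*(3/2)**2 + 2*(3/2)*143641) = (651 + 712818) + (-7 + 379 + 659*(9/4) + 430923) = 713469 + (-7 + 379 + 5931/4 + 430923) = 713469 + 1731111/4 = 4584987/4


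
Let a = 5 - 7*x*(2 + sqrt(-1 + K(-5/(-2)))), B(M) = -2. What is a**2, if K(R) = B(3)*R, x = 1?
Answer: -213 + 126*I*sqrt(6) ≈ -213.0 + 308.64*I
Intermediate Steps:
K(R) = -2*R
a = -9 - 7*I*sqrt(6) (a = 5 - 7*(2 + sqrt(-1 - (-10)/(-2))) = 5 - 7*(2 + sqrt(-1 - (-10)*(-1)/2)) = 5 - 7*(2 + sqrt(-1 - 2*5/2)) = 5 - 7*(2 + sqrt(-1 - 5)) = 5 - 7*(2 + sqrt(-6)) = 5 - 7*(2 + I*sqrt(6)) = 5 + (-14 - 7*I*sqrt(6)) = -9 - 7*I*sqrt(6) ≈ -9.0 - 17.146*I)
a**2 = (-9 - 7*I*sqrt(6))**2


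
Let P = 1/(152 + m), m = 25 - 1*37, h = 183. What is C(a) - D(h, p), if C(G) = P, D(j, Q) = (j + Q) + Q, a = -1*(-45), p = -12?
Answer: -22259/140 ≈ -158.99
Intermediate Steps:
m = -12 (m = 25 - 37 = -12)
a = 45
D(j, Q) = j + 2*Q (D(j, Q) = (Q + j) + Q = j + 2*Q)
P = 1/140 (P = 1/(152 - 12) = 1/140 ≈ 0.0071429)
C(G) = 1/140
C(a) - D(h, p) = 1/140 - (183 + 2*(-12)) = 1/140 - (183 - 24) = 1/140 - 1*159 = 1/140 - 159 = -22259/140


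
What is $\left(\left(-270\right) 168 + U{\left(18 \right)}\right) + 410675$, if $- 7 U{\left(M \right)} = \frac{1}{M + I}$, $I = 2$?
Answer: $\frac{51144099}{140} \approx 3.6532 \cdot 10^{5}$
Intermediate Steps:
$U{\left(M \right)} = - \frac{1}{7 \left(2 + M\right)}$ ($U{\left(M \right)} = - \frac{1}{7 \left(M + 2\right)} = - \frac{1}{7 \left(2 + M\right)}$)
$\left(\left(-270\right) 168 + U{\left(18 \right)}\right) + 410675 = \left(\left(-270\right) 168 - \frac{1}{14 + 7 \cdot 18}\right) + 410675 = \left(-45360 - \frac{1}{14 + 126}\right) + 410675 = \left(-45360 - \frac{1}{140}\right) + 410675 = - \frac{6350401}{140} + 410675 = \frac{51144099}{140}$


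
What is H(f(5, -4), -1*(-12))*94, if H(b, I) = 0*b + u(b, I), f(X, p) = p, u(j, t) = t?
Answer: 1128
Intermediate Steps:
H(b, I) = I (H(b, I) = 0*b + I = 0 + I = I)
H(f(5, -4), -1*(-12))*94 = -1*(-12)*94 = 12*94 = 1128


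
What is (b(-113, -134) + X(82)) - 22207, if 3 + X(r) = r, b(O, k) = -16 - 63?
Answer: -22207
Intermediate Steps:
b(O, k) = -79
X(r) = -3 + r
(b(-113, -134) + X(82)) - 22207 = (-79 + (-3 + 82)) - 22207 = (-79 + 79) - 22207 = 0 - 22207 = -22207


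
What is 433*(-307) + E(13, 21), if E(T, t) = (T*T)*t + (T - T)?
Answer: -129382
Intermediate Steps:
E(T, t) = t*T² (E(T, t) = T²*t + 0 = t*T² + 0 = t*T²)
433*(-307) + E(13, 21) = 433*(-307) + 21*13² = -132931 + 21*169 = -132931 + 3549 = -129382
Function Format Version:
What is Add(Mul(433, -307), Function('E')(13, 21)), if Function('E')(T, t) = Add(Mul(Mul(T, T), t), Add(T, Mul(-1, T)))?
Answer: -129382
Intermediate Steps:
Function('E')(T, t) = Mul(t, Pow(T, 2)) (Function('E')(T, t) = Add(Mul(Pow(T, 2), t), 0) = Add(Mul(t, Pow(T, 2)), 0) = Mul(t, Pow(T, 2)))
Add(Mul(433, -307), Function('E')(13, 21)) = Add(Mul(433, -307), Mul(21, Pow(13, 2))) = Add(-132931, Mul(21, 169)) = Add(-132931, 3549) = -129382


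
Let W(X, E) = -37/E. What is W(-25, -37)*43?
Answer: 43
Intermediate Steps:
W(-25, -37)*43 = -37/(-37)*43 = -37*(-1/37)*43 = 1*43 = 43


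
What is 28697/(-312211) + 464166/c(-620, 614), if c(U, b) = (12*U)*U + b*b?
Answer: 862777607/778934599478 ≈ 0.0011076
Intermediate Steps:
c(U, b) = b**2 + 12*U**2 (c(U, b) = 12*U**2 + b**2 = b**2 + 12*U**2)
28697/(-312211) + 464166/c(-620, 614) = 28697/(-312211) + 464166/(614**2 + 12*(-620)**2) = 28697*(-1/312211) + 464166/(376996 + 12*384400) = -28697/312211 + 464166/(376996 + 4612800) = -28697/312211 + 464166/4989796 = -28697/312211 + 464166*(1/4989796) = -28697/312211 + 232083/2494898 = 862777607/778934599478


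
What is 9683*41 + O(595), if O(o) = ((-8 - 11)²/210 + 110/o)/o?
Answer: 120470561321/303450 ≈ 3.9700e+5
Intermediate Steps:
O(o) = (361/210 + 110/o)/o (O(o) = ((-19)²*(1/210) + 110/o)/o = (361*(1/210) + 110/o)/o = (361/210 + 110/o)/o)
9683*41 + O(595) = 9683*41 + (1/210)*(23100 + 361*595)/595² = 397003 + (1/210)*(1/354025)*(23100 + 214795) = 397003 + (1/210)*(1/354025)*237895 = 397003 + 971/303450 = 120470561321/303450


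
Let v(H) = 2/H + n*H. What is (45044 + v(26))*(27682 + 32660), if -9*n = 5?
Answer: 105969945238/39 ≈ 2.7172e+9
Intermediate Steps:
n = -5/9 (n = -⅑*5 = -5/9 ≈ -0.55556)
v(H) = 2/H - 5*H/9
(45044 + v(26))*(27682 + 32660) = (45044 + (2/26 - 5/9*26))*(27682 + 32660) = (45044 + (2*(1/26) - 130/9))*60342 = (45044 + (1/13 - 130/9))*60342 = (45044 - 1681/117)*60342 = (5268467/117)*60342 = 105969945238/39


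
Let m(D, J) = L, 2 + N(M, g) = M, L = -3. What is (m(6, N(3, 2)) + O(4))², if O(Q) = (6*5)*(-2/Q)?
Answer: 324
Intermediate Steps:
N(M, g) = -2 + M
m(D, J) = -3
O(Q) = -60/Q (O(Q) = 30*(-2/Q) = -60/Q)
(m(6, N(3, 2)) + O(4))² = (-3 - 60/4)² = (-3 - 60*¼)² = (-3 - 15)² = (-18)² = 324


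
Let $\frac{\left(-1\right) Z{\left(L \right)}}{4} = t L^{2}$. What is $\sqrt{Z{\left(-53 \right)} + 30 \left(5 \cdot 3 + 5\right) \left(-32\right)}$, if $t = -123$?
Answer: $674 \sqrt{3} \approx 1167.4$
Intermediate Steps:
$Z{\left(L \right)} = 492 L^{2}$ ($Z{\left(L \right)} = - 4 \left(- 123 L^{2}\right) = 492 L^{2}$)
$\sqrt{Z{\left(-53 \right)} + 30 \left(5 \cdot 3 + 5\right) \left(-32\right)} = \sqrt{492 \left(-53\right)^{2} + 30 \left(5 \cdot 3 + 5\right) \left(-32\right)} = \sqrt{492 \cdot 2809 + 30 \left(15 + 5\right) \left(-32\right)} = \sqrt{1382028 + 30 \cdot 20 \left(-32\right)} = \sqrt{1382028 + 600 \left(-32\right)} = \sqrt{1382028 - 19200} = \sqrt{1362828} = 674 \sqrt{3}$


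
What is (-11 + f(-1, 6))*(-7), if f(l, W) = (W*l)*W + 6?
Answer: 287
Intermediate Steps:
f(l, W) = 6 + l*W² (f(l, W) = l*W² + 6 = 6 + l*W²)
(-11 + f(-1, 6))*(-7) = (-11 + (6 - 1*6²))*(-7) = (-11 + (6 - 1*36))*(-7) = (-11 + (6 - 36))*(-7) = (-11 - 30)*(-7) = -41*(-7) = 287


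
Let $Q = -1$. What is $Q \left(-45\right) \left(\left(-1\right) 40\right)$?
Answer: $-1800$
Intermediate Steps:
$Q \left(-45\right) \left(\left(-1\right) 40\right) = \left(-1\right) \left(-45\right) \left(\left(-1\right) 40\right) = 45 \left(-40\right) = -1800$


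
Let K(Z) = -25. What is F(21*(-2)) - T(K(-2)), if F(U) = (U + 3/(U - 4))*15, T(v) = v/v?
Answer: -29071/46 ≈ -631.98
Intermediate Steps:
T(v) = 1
F(U) = 15*U + 45/(-4 + U) (F(U) = (U + 3/(-4 + U))*15 = 15*U + 45/(-4 + U))
F(21*(-2)) - T(K(-2)) = 15*(3 + (21*(-2))² - 84*(-2))/(-4 + 21*(-2)) - 1*1 = 15*(3 + (-42)² - 4*(-42))/(-4 - 42) - 1 = 15*(3 + 1764 + 168)/(-46) - 1 = 15*(-1/46)*1935 - 1 = -29025/46 - 1 = -29071/46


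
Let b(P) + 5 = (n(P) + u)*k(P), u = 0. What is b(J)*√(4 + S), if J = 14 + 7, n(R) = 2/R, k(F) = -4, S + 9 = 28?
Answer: -113*√23/21 ≈ -25.806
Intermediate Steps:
S = 19 (S = -9 + 28 = 19)
J = 21
b(P) = -5 - 8/P (b(P) = -5 + (2/P + 0)*(-4) = -5 + (2/P)*(-4) = -5 - 8/P)
b(J)*√(4 + S) = (-5 - 8/21)*√(4 + 19) = (-5 - 8*1/21)*√23 = (-5 - 8/21)*√23 = -113*√23/21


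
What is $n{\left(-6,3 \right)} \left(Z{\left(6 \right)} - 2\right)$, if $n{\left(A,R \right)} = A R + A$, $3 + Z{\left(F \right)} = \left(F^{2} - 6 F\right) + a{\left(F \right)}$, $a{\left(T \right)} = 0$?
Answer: $120$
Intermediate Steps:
$Z{\left(F \right)} = -3 + F^{2} - 6 F$ ($Z{\left(F \right)} = -3 + \left(\left(F^{2} - 6 F\right) + 0\right) = -3 + \left(F^{2} - 6 F\right) = -3 + F^{2} - 6 F$)
$n{\left(A,R \right)} = A + A R$
$n{\left(-6,3 \right)} \left(Z{\left(6 \right)} - 2\right) = - 6 \left(1 + 3\right) \left(\left(-3 + 6^{2} - 36\right) - 2\right) = \left(-6\right) 4 \left(\left(-3 + 36 - 36\right) - 2\right) = - 24 \left(-3 - 2\right) = \left(-24\right) \left(-5\right) = 120$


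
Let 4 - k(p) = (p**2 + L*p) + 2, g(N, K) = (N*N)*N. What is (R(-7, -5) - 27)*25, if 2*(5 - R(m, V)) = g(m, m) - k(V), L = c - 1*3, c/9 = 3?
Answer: 4950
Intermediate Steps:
c = 27 (c = 9*3 = 27)
L = 24 (L = 27 - 1*3 = 27 - 3 = 24)
g(N, K) = N**3 (g(N, K) = N**2*N = N**3)
k(p) = 2 - p**2 - 24*p (k(p) = 4 - ((p**2 + 24*p) + 2) = 4 - (2 + p**2 + 24*p) = 4 + (-2 - p**2 - 24*p) = 2 - p**2 - 24*p)
R(m, V) = 6 - 12*V - V**2/2 - m**3/2 (R(m, V) = 5 - (m**3 - (2 - V**2 - 24*V))/2 = 5 - (m**3 + (-2 + V**2 + 24*V))/2 = 5 - (-2 + V**2 + m**3 + 24*V)/2 = 5 + (1 - 12*V - V**2/2 - m**3/2) = 6 - 12*V - V**2/2 - m**3/2)
(R(-7, -5) - 27)*25 = ((6 - 12*(-5) - 1/2*(-5)**2 - 1/2*(-7)**3) - 27)*25 = ((6 + 60 - 1/2*25 - 1/2*(-343)) - 27)*25 = ((6 + 60 - 25/2 + 343/2) - 27)*25 = (225 - 27)*25 = 198*25 = 4950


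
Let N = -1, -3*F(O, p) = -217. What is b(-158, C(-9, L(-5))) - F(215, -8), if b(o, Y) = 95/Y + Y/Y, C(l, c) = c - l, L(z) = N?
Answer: -1427/24 ≈ -59.458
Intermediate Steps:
F(O, p) = 217/3 (F(O, p) = -⅓*(-217) = 217/3)
L(z) = -1
b(o, Y) = 1 + 95/Y (b(o, Y) = 95/Y + 1 = 1 + 95/Y)
b(-158, C(-9, L(-5))) - F(215, -8) = (95 + (-1 - 1*(-9)))/(-1 - 1*(-9)) - 1*217/3 = (95 + (-1 + 9))/(-1 + 9) - 217/3 = (95 + 8)/8 - 217/3 = (⅛)*103 - 217/3 = 103/8 - 217/3 = -1427/24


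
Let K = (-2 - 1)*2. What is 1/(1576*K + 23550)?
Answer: 1/14094 ≈ 7.0952e-5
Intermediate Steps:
K = -6 (K = -3*2 = -6)
1/(1576*K + 23550) = 1/(1576*(-6) + 23550) = 1/(-9456 + 23550) = 1/14094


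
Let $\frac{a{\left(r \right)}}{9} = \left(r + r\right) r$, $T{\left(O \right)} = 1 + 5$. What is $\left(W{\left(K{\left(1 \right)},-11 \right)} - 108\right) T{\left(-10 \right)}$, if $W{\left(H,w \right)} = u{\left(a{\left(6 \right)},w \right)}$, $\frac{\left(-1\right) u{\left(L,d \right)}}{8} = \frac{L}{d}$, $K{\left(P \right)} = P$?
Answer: $\frac{23976}{11} \approx 2179.6$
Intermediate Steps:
$T{\left(O \right)} = 6$
$a{\left(r \right)} = 18 r^{2}$ ($a{\left(r \right)} = 9 \left(r + r\right) r = 9 \cdot 2 r r = 9 \cdot 2 r^{2} = 18 r^{2}$)
$u{\left(L,d \right)} = - \frac{8 L}{d}$ ($u{\left(L,d \right)} = - 8 \frac{L}{d} = - \frac{8 L}{d}$)
$W{\left(H,w \right)} = - \frac{5184}{w}$ ($W{\left(H,w \right)} = - \frac{8 \cdot 18 \cdot 6^{2}}{w} = - \frac{8 \cdot 18 \cdot 36}{w} = \left(-8\right) 648 \frac{1}{w} = - \frac{5184}{w}$)
$\left(W{\left(K{\left(1 \right)},-11 \right)} - 108\right) T{\left(-10 \right)} = \left(- \frac{5184}{-11} - 108\right) 6 = \left(\left(-5184\right) \left(- \frac{1}{11}\right) - 108\right) 6 = \left(\frac{5184}{11} - 108\right) 6 = \frac{3996}{11} \cdot 6 = \frac{23976}{11}$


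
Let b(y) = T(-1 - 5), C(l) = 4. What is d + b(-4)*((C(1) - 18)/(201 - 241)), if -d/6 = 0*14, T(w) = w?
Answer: -21/10 ≈ -2.1000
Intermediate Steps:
b(y) = -6 (b(y) = -1 - 5 = -6)
d = 0 (d = -0*14 = -6*0 = 0)
d + b(-4)*((C(1) - 18)/(201 - 241)) = 0 - 6*(4 - 18)/(201 - 241) = 0 - (-84)/(-40) = 0 - (-84)*(-1)/40 = 0 - 6*7/20 = 0 - 21/10 = -21/10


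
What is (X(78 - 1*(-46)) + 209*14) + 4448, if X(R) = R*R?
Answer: 22750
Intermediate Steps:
X(R) = R²
(X(78 - 1*(-46)) + 209*14) + 4448 = ((78 - 1*(-46))² + 209*14) + 4448 = ((78 + 46)² + 2926) + 4448 = (124² + 2926) + 4448 = (15376 + 2926) + 4448 = 18302 + 4448 = 22750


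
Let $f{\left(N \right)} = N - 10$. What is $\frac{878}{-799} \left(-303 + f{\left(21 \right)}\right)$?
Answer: $\frac{256376}{799} \approx 320.87$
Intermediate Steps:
$f{\left(N \right)} = -10 + N$
$\frac{878}{-799} \left(-303 + f{\left(21 \right)}\right) = \frac{878}{-799} \left(-303 + \left(-10 + 21\right)\right) = 878 \left(- \frac{1}{799}\right) \left(-303 + 11\right) = \left(- \frac{878}{799}\right) \left(-292\right) = \frac{256376}{799}$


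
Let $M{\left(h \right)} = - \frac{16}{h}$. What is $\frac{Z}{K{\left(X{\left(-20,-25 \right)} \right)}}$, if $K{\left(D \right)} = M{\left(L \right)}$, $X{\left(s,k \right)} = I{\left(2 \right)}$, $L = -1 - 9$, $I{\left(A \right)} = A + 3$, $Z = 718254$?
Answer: $\frac{1795635}{4} \approx 4.4891 \cdot 10^{5}$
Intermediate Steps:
$I{\left(A \right)} = 3 + A$
$L = -10$
$X{\left(s,k \right)} = 5$ ($X{\left(s,k \right)} = 3 + 2 = 5$)
$K{\left(D \right)} = \frac{8}{5}$ ($K{\left(D \right)} = - \frac{16}{-10} = \left(-16\right) \left(- \frac{1}{10}\right) = \frac{8}{5}$)
$\frac{Z}{K{\left(X{\left(-20,-25 \right)} \right)}} = \frac{718254}{\frac{8}{5}} = 718254 \cdot \frac{5}{8} = \frac{1795635}{4}$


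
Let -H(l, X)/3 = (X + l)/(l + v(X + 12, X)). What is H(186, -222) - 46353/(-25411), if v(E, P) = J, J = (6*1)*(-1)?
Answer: 307998/127055 ≈ 2.4241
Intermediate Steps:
J = -6 (J = 6*(-1) = -6)
v(E, P) = -6
H(l, X) = -3*(X + l)/(-6 + l) (H(l, X) = -3*(X + l)/(l - 6) = -3*(X + l)/(-6 + l))
H(186, -222) - 46353/(-25411) = 3*(-1*(-222) - 1*186)/(-6 + 186) - 46353/(-25411) = 3*(222 - 186)/180 - 46353*(-1/25411) = 3*(1/180)*36 + 46353/25411 = 3/5 + 46353/25411 = 307998/127055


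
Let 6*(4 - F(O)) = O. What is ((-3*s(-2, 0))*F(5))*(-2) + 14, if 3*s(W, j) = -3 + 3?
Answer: 14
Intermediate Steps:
F(O) = 4 - O/6
s(W, j) = 0 (s(W, j) = (-3 + 3)/3 = (⅓)*0 = 0)
((-3*s(-2, 0))*F(5))*(-2) + 14 = ((-3*0)*(4 - ⅙*5))*(-2) + 14 = (0*(4 - ⅚))*(-2) + 14 = (0*(19/6))*(-2) + 14 = 0*(-2) + 14 = 0 + 14 = 14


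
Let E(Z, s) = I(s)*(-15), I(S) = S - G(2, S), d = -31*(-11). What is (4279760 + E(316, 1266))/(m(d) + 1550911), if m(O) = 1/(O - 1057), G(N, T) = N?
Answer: 122029312/44418091 ≈ 2.7473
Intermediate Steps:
d = 341
m(O) = 1/(-1057 + O)
I(S) = -2 + S (I(S) = S - 1*2 = S - 2 = -2 + S)
E(Z, s) = 30 - 15*s (E(Z, s) = (-2 + s)*(-15) = 30 - 15*s)
(4279760 + E(316, 1266))/(m(d) + 1550911) = (4279760 + (30 - 15*1266))/(1/(-1057 + 341) + 1550911) = (4279760 + (30 - 18990))/(1/(-716) + 1550911) = (4279760 - 18960)/(-1/716 + 1550911) = 4260800/(1110452275/716) = 4260800*(716/1110452275) = 122029312/44418091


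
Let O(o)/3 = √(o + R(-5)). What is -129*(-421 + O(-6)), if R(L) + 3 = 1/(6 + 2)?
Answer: 54309 - 387*I*√142/4 ≈ 54309.0 - 1152.9*I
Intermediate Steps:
R(L) = -23/8 (R(L) = -3 + 1/(6 + 2) = -3 + 1/8 = -3 + ⅛ = -23/8)
O(o) = 3*√(-23/8 + o) (O(o) = 3*√(o - 23/8) = 3*√(-23/8 + o))
-129*(-421 + O(-6)) = -129*(-421 + 3*√(-46 + 16*(-6))/4) = -129*(-421 + 3*√(-46 - 96)/4) = -129*(-421 + 3*√(-142)/4) = -129*(-421 + 3*(I*√142)/4) = -129*(-421 + 3*I*√142/4) = 54309 - 387*I*√142/4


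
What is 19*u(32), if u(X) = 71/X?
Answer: 1349/32 ≈ 42.156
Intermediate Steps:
19*u(32) = 19*(71/32) = 1349/32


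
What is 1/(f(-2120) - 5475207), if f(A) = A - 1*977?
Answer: -1/5478304 ≈ -1.8254e-7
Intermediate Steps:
f(A) = -977 + A (f(A) = A - 977 = -977 + A)
1/(f(-2120) - 5475207) = 1/((-977 - 2120) - 5475207) = 1/(-3097 - 5475207) = 1/(-5478304) = -1/5478304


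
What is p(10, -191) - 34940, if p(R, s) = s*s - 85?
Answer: 1456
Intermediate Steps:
p(R, s) = -85 + s² (p(R, s) = s² - 85 = -85 + s²)
p(10, -191) - 34940 = (-85 + (-191)²) - 34940 = (-85 + 36481) - 34940 = 36396 - 34940 = 1456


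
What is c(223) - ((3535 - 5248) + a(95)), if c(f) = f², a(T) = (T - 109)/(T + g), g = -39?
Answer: 205769/4 ≈ 51442.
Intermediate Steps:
a(T) = (-109 + T)/(-39 + T) (a(T) = (T - 109)/(T - 39) = (-109 + T)/(-39 + T))
c(223) - ((3535 - 5248) + a(95)) = 223² - ((3535 - 5248) + (-109 + 95)/(-39 + 95)) = 49729 - (-1713 - 14/56) = 49729 - (-1713 + (1/56)*(-14)) = 49729 - (-1713 - ¼) = 49729 - 1*(-6853/4) = 49729 + 6853/4 = 205769/4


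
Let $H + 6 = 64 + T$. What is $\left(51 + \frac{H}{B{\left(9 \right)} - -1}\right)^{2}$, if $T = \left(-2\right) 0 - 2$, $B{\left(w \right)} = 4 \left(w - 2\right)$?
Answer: $\frac{2356225}{841} \approx 2801.7$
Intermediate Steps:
$B{\left(w \right)} = -8 + 4 w$ ($B{\left(w \right)} = 4 \left(-2 + w\right) = -8 + 4 w$)
$T = -2$ ($T = 0 - 2 = -2$)
$H = 56$ ($H = -6 + \left(64 - 2\right) = -6 + 62 = 56$)
$\left(51 + \frac{H}{B{\left(9 \right)} - -1}\right)^{2} = \left(51 + \frac{56}{\left(-8 + 4 \cdot 9\right) - -1}\right)^{2} = \left(51 + \frac{56}{\left(-8 + 36\right) + 1}\right)^{2} = \left(51 + \frac{56}{28 + 1}\right)^{2} = \left(51 + \frac{56}{29}\right)^{2} = \left(\frac{1535}{29}\right)^{2} = \frac{2356225}{841}$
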